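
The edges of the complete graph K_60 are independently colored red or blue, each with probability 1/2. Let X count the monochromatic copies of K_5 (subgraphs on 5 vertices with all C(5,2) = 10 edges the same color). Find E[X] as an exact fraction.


Let X = Σ_S X_S over the C(60, 5) = 5461512 subsets S of size 5, where X_S = 1 if the K_5 on S is monochromatic.
For a fixed S, the K_5 on S has C(5, 2) = 10 edges. P[all 10 edges red] = (1/2)^10, and likewise for blue, so P[monochromatic] = 2·(1/2)^10 = 2^{1 − 10} = 1/512.
By linearity of expectation: E[X] = C(60, 5) · 2^{1 − 10} = 5461512 · 1/512 = 682689/64.
Numerically: E[X] ≈ 10667.01562.

E[X] = C(60,5)·2^(1−C(5,2)) = 682689/64 ≈ 10667.01562.


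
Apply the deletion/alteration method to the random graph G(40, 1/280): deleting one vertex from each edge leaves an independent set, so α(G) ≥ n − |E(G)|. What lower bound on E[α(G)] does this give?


E[|E(G)|] = C(40, 2)·p = 780 · (1/280) = 39/14.
E[α(G)] ≥ n − E[|E(G)|] = 40 − 39/14 = 521/14.
Numerically: ≈ 37.214286.
(This is only a lower bound; the true E[α(G)] may be larger.)

E[α(G)] ≥ 521/14 ≈ 37.214286.


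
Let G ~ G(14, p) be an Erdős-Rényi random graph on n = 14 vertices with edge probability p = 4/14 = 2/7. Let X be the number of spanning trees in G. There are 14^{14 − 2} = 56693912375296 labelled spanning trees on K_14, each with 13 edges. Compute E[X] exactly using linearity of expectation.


K_14 has 14^{14 − 2} = 56693912375296 labelled spanning trees.
For each such spanning tree H, let X_H = 1 if all 13 edges of H are present in G. Then P[X_H = 1] = p^{13} = (2/7)^{13} = 8192/96889010407.
Summing the indicators: E[X] = Σ_H E[X_H] = 56693912375296 · p^{13} = 56693912375296 · 8192/96889010407 = 33554432/7.
Numerically: E[X] ≈ 4.793e+06.

E[X] = 56693912375296 · (2/7)^{13} = 33554432/7 ≈ 4.793e+06.


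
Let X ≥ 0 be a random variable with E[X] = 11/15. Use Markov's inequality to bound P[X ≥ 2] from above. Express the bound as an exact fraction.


μ = E[X] = 11/15, a = 2.
Markov: P[X ≥ 2] ≤ μ/a = (11/15)/2 = 11/30.
Numerically: ≈ 0.36667.
(Since a = 2 > μ = 0.73333, the bound 11/30 is < 1 and informative.)

P[X ≥ 2] ≤ 11/30 ≈ 0.36667.


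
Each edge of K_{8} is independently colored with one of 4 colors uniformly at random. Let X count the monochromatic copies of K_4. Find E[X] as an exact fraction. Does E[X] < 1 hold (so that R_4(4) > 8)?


E[X] = C(8, 4) · 4^{1 − 6} = 70 · 4^{−5} = 70/1024.
As a reduced fraction: E[X] = 35/512 ≈ 0.06836.
Is E[X] < 1? YES.
Since E[X] < 1, there exists a 4-coloring of K_{8} with no monochromatic K_4; hence R_4(4) > 8.

E[X] = 35/512 ≈ 0.06836; E[X] < 1, so R_4(4) > 8.


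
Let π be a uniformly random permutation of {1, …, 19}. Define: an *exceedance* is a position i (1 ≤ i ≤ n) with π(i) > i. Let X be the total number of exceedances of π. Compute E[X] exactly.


Write X = Σ_{i=1}^{19} X_i, where X_i = 1_{π(i) > i}.
For each fixed i, π(i) is uniform over {1, …, 19} (marginal of a uniform permutation), so P[π(i) > i] = (n − i)/n. Summing: Σ_{i=1}^{19} (n − i)/n = (0 + 1 + … + 18)/19 = 19(19 − 1)/(2·19) = (19 − 1)/2.
Hence E[X] = Σ_{i=1}^{19} (19 − i)/19 = 9 ≈ 9.00000.

E[X] = 9 = 9.00000.


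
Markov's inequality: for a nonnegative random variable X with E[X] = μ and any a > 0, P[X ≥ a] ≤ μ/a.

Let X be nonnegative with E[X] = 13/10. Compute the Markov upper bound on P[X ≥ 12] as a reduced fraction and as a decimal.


μ = E[X] = 13/10, a = 12.
Markov: P[X ≥ 12] ≤ μ/a = (13/10)/12 = 13/120.
Numerically: ≈ 0.10833.
(Since a = 12 > μ = 1.30000, the bound 13/120 is < 1 and informative.)

P[X ≥ 12] ≤ 13/120 ≈ 0.10833.


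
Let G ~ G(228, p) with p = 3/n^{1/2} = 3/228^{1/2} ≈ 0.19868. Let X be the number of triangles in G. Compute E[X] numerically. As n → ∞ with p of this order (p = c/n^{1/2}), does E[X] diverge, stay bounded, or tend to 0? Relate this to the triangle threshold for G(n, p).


Number of potential triangles: C(228, 3) = 1949476.
Each occurs with probability p³ ≈ (0.19868)³ ≈ 7.84262580e-03.
By linearity: E[X] = C(228, 3)·p³ ≈ 1949476 · 7.84262580e-03 ≈ 15289.010771.
Since α = 1/2 < 1, p = c/n^{1/2} ≫ 1/n is above the triangle threshold p ~ 1/n. Asymptotically E[X] ~ (c³/6)·n^{3(1−α)} = (3³/6)·n^{1.5} → ∞; triangles are abundant w.h.p.

E[X] ≈ 15289.010771; in regime p = Θ(1/n^{1/2}) E[X] diverges (above the triangle threshold p ~ 1/n).


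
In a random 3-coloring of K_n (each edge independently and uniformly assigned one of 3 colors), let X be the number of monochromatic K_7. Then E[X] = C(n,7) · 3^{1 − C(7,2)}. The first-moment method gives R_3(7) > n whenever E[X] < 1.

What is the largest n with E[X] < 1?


We need C(n, 7) · 3^{1 − 21} < 1, i.e. C(n, 7) < 3^{21 − 1} = 3486784401.
Check values of n near the boundary:
  n = 79: C(79, 7) = 2898753715; 2898753715 < 3486784401? YES
  n = 80: C(80, 7) = 3176716400; 3176716400 < 3486784401? YES
  n = 81: C(81, 7) = 3477216600; 3477216600 < 3486784401? YES
  n = 82: C(82, 7) = 3801756816; 3801756816 < 3486784401? NO
  n = 83: C(83, 7) = 4151918628; 4151918628 < 3486784401? NO
  n = 84: C(84, 7) = 4529365776; 4529365776 < 3486784401? NO
The largest n with C(n, 7) < 3486784401 is n = 81 (where E[X] = 42928600/43046721 ≈ 0.9973). Hence R_3(7) > 81, i.e. R_3(7) ≥ 82.

Largest n = 81; hence R_3(7) > 81.


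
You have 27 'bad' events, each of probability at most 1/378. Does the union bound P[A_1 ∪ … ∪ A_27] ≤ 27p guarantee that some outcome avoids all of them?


Union bound: P[∪_{i=1}^{27} A_i] ≤ Σ_i P[A_i] ≤ 27·p = 27·(1/378) = 1/14.
Numerically: 1/14 ≈ 0.071429.
Is 1/14 < 1? YES.
Since P[∪ A_i] ≤ 1/14 < 1, the complement has P[∩ A_i^c] ≥ 1 − 1/14 = 13/14 > 0, so some outcome avoids every A_i.

27·p = 1/14 ≈ 0.071429; existence CERTIFIED by the union bound.


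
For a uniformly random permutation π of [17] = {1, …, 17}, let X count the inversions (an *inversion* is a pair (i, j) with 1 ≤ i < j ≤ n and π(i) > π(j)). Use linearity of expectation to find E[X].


Write X = Σ X_I over the C(17, 2) = 136 pairs i < j, with X_I the indicator of one inversion.
There are 136 indicators.
For each fixed pair i < j, the values π(i) and π(j) are two distinct elements of {1, …, 17} in uniformly random order; by symmetry P[π(i) > π(j)] = 1/2.
By linearity: E[X] = 136 · (1/2) = C(17, 2) · (1/2) = 136/2 = 68 ≈ 68.000000.

E[X] = 68 = 68.000000.


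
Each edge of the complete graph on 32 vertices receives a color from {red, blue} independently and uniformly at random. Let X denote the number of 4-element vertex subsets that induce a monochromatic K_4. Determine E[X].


Let X = Σ_S X_S over the C(32, 4) = 35960 subsets S of size 4, where X_S = 1 if the K_4 on S is monochromatic.
For a fixed S, the K_4 on S has C(4, 2) = 6 edges. P[all 6 edges red] = (1/2)^6, and likewise for blue, so P[monochromatic] = 2·(1/2)^6 = 2^{1 − 6} = 1/32.
Summing: E[X] = C(32, 4) · 2^{1 − 6} = 35960 · 1/32 = 4495/4.
Numerically: E[X] ≈ 1123.75000.

E[X] = C(32,4)·2^(1−C(4,2)) = 4495/4 ≈ 1123.75000.


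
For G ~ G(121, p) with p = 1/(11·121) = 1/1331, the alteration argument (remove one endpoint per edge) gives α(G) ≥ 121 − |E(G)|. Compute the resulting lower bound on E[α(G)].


E[|E(G)|] = C(121, 2)·p = 7260 · (1/1331) = 60/11.
E[α(G)] ≥ n − E[|E(G)|] = 121 − 60/11 = 1271/11.
Numerically: ≈ 115.545.
(This is only a lower bound; the true E[α(G)] may be larger.)

E[α(G)] ≥ 1271/11 ≈ 115.545.


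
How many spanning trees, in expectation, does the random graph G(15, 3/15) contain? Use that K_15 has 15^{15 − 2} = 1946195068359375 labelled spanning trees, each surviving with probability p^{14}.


K_15 has 15^{15 − 2} = 1946195068359375 labelled spanning trees.
For each such spanning tree H, let X_H = 1 if all 14 edges of H are present in G. Then P[X_H = 1] = p^{14} = (1/5)^{14} = 1/6103515625.
By linearity of expectation: E[X] = Σ_H E[X_H] = 1946195068359375 · p^{14} = 1946195068359375 · 1/6103515625 = 1594323/5.
Numerically: E[X] ≈ 318865.

E[X] = 1946195068359375 · (1/5)^{14} = 1594323/5 ≈ 318865.


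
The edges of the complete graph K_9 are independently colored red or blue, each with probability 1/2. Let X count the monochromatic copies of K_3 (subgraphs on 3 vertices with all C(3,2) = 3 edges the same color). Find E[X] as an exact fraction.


Let X = Σ_S X_S over the C(9, 3) = 84 subsets S of size 3, where X_S = 1 if the K_3 on S is monochromatic.
For a fixed S, the K_3 on S has C(3, 2) = 3 edges. P[all 3 edges red] = (1/2)^3, and likewise for blue, so P[monochromatic] = 2·(1/2)^3 = 2^{1 − 3} = 1/4.
Summing: E[X] = C(9, 3) · 2^{1 − 3} = 84 · 1/4 = 21.
Numerically: E[X] ≈ 21.000000.

E[X] = C(9,3)·2^(1−C(3,2)) = 21 ≈ 21.000000.


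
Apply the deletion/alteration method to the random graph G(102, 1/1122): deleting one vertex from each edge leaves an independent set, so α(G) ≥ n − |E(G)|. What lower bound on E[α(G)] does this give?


E[|E(G)|] = C(102, 2)·p = 5151 · (1/1122) = 101/22.
E[α(G)] ≥ n − E[|E(G)|] = 102 − 101/22 = 2143/22.
Numerically: ≈ 97.409.
(This is only a lower bound; the true E[α(G)] may be larger.)

E[α(G)] ≥ 2143/22 ≈ 97.409.


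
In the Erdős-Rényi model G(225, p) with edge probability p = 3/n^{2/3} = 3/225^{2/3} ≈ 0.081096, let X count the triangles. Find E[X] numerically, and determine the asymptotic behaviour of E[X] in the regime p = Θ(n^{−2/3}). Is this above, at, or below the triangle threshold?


Number of potential triangles: C(225, 3) = 1873200.
Each occurs with probability p³ ≈ (0.081096)³ ≈ 5.33333333e-04.
By linearity: E[X] = C(225, 3)·p³ ≈ 1873200 · 5.33333333e-04 ≈ 999.040000.
Since α = 2/3 < 1, p = c/n^{2/3} ≫ 1/n is above the triangle threshold p ~ 1/n. Asymptotically E[X] ~ (c³/6)·n^{3(1−α)} = (3³/6)·n^{1} → ∞; triangles are abundant w.h.p.

E[X] ≈ 999.040000; in regime p = Θ(1/n^{2/3}) E[X] diverges (above the triangle threshold p ~ 1/n).


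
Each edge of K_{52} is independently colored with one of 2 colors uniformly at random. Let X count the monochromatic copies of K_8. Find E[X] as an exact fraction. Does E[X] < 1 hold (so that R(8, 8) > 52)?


E[X] = C(52, 8) · 2^{1 − 28} = 752538150 · 2^{−27} = 752538150/134217728.
As a reduced fraction: E[X] = 376269075/67108864 ≈ 5.606846.
Is E[X] < 1? NO.
Since E[X] ≥ 1, the first-moment bound is inconclusive at n = 52; it does NOT by itself certify R(8, 8) > 52.

E[X] = 376269075/67108864 ≈ 5.606846; E[X] ≥ 1; first-moment method inconclusive here.


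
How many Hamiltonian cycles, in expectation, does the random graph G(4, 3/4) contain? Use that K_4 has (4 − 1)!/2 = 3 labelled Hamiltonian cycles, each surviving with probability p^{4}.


K_4 has (4 − 1)!/2 = 3 labelled Hamiltonian cycles.
For each such Hamiltonian cycle H, let X_H = 1 if all 4 edges of H are present in G. Then P[X_H = 1] = p^{4} = (3/4)^{4} = 81/256.
Summing the indicators: E[X] = Σ_H E[X_H] = 3 · p^{4} = 3 · 81/256 = 243/256.
Numerically: E[X] ≈ 0.94922.

E[X] = 3 · (3/4)^{4} = 243/256 ≈ 0.94922.


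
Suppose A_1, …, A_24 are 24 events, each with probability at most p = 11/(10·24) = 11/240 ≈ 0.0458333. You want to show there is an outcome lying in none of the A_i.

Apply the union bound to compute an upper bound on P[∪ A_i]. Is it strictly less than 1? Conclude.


Union bound: P[∪_{i=1}^{24} A_i] ≤ Σ_i P[A_i] ≤ 24·p = 24·(11/240) = 11/10.
Numerically: 11/10 ≈ 1.1000000.
Is 11/10 < 1? NO.
Since the bound 11/10 is ≥ 1, the union bound is uninformative here; it does NOT by itself certify existence.

24·p = 11/10 ≈ 1.1000000; existence NOT certified by the union bound.


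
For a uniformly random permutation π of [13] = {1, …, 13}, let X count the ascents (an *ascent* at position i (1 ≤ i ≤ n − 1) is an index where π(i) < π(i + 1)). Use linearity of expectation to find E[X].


Write X = Σ X_I over i = 1, …, 12, with X_I the indicator of one ascent.
There are 12 indicators.
For each fixed i, the pair (π(i), π(i+1)) is a uniformly random ordered pair of distinct values from {1, …, 13}; by symmetry P[π(i) < π(i+1)] = 1/2.
By linearity: E[X] = 12 · (1/2) = (13 − 1) · (1/2) = 6 ≈ 6.0000.

E[X] = 6 = 6.0000.


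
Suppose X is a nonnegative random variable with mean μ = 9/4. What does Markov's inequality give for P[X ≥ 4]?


μ = E[X] = 9/4, a = 4.
Markov: P[X ≥ 4] ≤ μ/a = (9/4)/4 = 9/16.
Numerically: ≈ 0.5625.
(Since a = 4 > μ = 2.2500, the bound 9/16 is < 1 and informative.)

P[X ≥ 4] ≤ 9/16 ≈ 0.5625.


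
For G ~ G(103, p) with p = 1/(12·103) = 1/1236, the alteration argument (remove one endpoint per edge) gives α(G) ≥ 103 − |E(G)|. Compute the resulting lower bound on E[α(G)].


E[|E(G)|] = C(103, 2)·p = 5253 · (1/1236) = 17/4.
E[α(G)] ≥ n − E[|E(G)|] = 103 − 17/4 = 395/4.
Numerically: ≈ 98.75000.
(This is only a lower bound; the true E[α(G)] may be larger.)

E[α(G)] ≥ 395/4 ≈ 98.75000.


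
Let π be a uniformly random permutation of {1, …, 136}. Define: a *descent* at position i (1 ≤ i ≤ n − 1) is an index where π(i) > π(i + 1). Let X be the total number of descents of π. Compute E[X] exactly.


Write X = Σ X_I over i = 1, …, 135, with X_I the indicator of one descent.
There are 135 indicators.
For each fixed i, the pair (π(i), π(i+1)) is a uniformly random ordered pair of distinct values from {1, …, 136}; by symmetry P[π(i) > π(i+1)] = 1/2.
By linearity: E[X] = 135 · (1/2) = (136 − 1) · (1/2) = 135/2 ≈ 67.500.

E[X] = 135/2 = 67.500.


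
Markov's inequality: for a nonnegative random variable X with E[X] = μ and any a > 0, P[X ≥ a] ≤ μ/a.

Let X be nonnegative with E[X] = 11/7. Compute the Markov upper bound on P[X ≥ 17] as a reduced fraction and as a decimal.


μ = E[X] = 11/7, a = 17.
Markov: P[X ≥ 17] ≤ μ/a = (11/7)/17 = 11/119.
Numerically: ≈ 0.092437.
(Since a = 17 > μ = 1.571429, the bound 11/119 is < 1 and informative.)

P[X ≥ 17] ≤ 11/119 ≈ 0.092437.


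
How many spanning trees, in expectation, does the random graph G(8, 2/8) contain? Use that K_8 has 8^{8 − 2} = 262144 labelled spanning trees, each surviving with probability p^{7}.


K_8 has 8^{8 − 2} = 262144 labelled spanning trees.
For each such spanning tree H, let X_H = 1 if all 7 edges of H are present in G. Then P[X_H = 1] = p^{7} = (1/4)^{7} = 1/16384.
By linearity of expectation: E[X] = Σ_H E[X_H] = 262144 · p^{7} = 262144 · 1/16384 = 16.
Numerically: E[X] ≈ 16.

E[X] = 262144 · (1/4)^{7} = 16 ≈ 16.


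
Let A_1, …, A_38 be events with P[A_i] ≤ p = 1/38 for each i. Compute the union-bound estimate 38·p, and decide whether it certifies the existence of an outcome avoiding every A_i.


Union bound: P[∪_{i=1}^{38} A_i] ≤ Σ_i P[A_i] ≤ 38·p = 38·(1/38) = 1.
Numerically: 1 ≈ 1.000000.
Is 1 < 1? NO.
Since the bound 1 is ≥ 1, the union bound is uninformative here; it does NOT by itself certify existence.

38·p = 1 ≈ 1.000000; existence NOT certified by the union bound.


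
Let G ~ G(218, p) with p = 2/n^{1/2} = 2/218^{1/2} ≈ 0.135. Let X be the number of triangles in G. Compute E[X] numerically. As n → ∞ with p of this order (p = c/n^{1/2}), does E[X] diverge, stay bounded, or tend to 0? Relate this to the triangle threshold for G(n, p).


Number of potential triangles: C(218, 3) = 1703016.
Each occurs with probability p³ ≈ (0.135)³ ≈ 2.48545e-03.
By linearity: E[X] = C(218, 3)·p³ ≈ 1703016 · 2.48545e-03 ≈ 4232.763.
Since α = 1/2 < 1, p = c/n^{1/2} ≫ 1/n is above the triangle threshold p ~ 1/n. Asymptotically E[X] ~ (c³/6)·n^{3(1−α)} = (2³/6)·n^{1.5} → ∞; triangles are abundant w.h.p.

E[X] ≈ 4232.763; in regime p = Θ(1/n^{1/2}) E[X] diverges (above the triangle threshold p ~ 1/n).


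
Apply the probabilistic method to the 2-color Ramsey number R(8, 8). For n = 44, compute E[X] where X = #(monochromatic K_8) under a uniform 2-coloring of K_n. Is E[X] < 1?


E[X] = C(44, 8) · 2^{1 − 28} = 177232627 · 2^{−27} = 177232627/134217728.
As a reduced fraction: E[X] = 177232627/134217728 ≈ 1.320486.
Is E[X] < 1? NO.
Since E[X] ≥ 1, the first-moment bound is inconclusive at n = 44; it does NOT by itself certify R(8, 8) > 44.

E[X] = 177232627/134217728 ≈ 1.320486; E[X] ≥ 1; first-moment method inconclusive here.


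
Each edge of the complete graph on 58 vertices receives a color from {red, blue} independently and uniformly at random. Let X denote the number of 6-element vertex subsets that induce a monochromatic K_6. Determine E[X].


Let X = Σ_S X_S over the C(58, 6) = 40475358 subsets S of size 6, where X_S = 1 if the K_6 on S is monochromatic.
For a fixed S, the K_6 on S has C(6, 2) = 15 edges. P[all 15 edges red] = (1/2)^15, and likewise for blue, so P[monochromatic] = 2·(1/2)^15 = 2^{1 − 15} = 1/16384.
By linearity: E[X] = C(58, 6) · 2^{1 − 15} = 40475358 · 1/16384 = 20237679/8192.
Numerically: E[X] ≈ 2470.41980.

E[X] = C(58,6)·2^(1−C(6,2)) = 20237679/8192 ≈ 2470.41980.


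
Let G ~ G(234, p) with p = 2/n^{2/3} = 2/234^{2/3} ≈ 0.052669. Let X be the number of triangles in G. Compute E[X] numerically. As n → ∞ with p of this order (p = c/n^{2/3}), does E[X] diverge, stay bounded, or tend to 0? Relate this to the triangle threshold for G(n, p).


Number of potential triangles: C(234, 3) = 2108184.
Each occurs with probability p³ ≈ (0.052669)³ ≈ 1.4610271e-04.
By linearity: E[X] = C(234, 3)·p³ ≈ 2108184 · 1.4610271e-04 ≈ 308.01140.
Since α = 2/3 < 1, p = c/n^{2/3} ≫ 1/n is above the triangle threshold p ~ 1/n. Asymptotically E[X] ~ (c³/6)·n^{3(1−α)} = (2³/6)·n^{1} → ∞; triangles are abundant w.h.p.

E[X] ≈ 308.01140; in regime p = Θ(1/n^{2/3}) E[X] diverges (above the triangle threshold p ~ 1/n).


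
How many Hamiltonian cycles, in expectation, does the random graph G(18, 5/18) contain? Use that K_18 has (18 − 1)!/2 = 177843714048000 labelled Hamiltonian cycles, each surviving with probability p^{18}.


K_18 has (18 − 1)!/2 = 177843714048000 labelled Hamiltonian cycles.
For each such Hamiltonian cycle H, let X_H = 1 if all 18 edges of H are present in G. Then P[X_H = 1] = p^{18} = (5/18)^{18} = 3814697265625/39346408075296537575424.
By linearity of expectation: E[X] = Σ_H E[X_H] = 177843714048000 · p^{18} = 177843714048000 · 3814697265625/39346408075296537575424 = 56800365447998046875/3294258113514384.
Numerically: E[X] ≈ 1.72e+04.

E[X] = 177843714048000 · (5/18)^{18} = 56800365447998046875/3294258113514384 ≈ 1.72e+04.


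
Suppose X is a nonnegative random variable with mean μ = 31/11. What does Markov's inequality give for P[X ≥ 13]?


μ = E[X] = 31/11, a = 13.
Markov: P[X ≥ 13] ≤ μ/a = (31/11)/13 = 31/143.
Numerically: ≈ 0.216783.
(Since a = 13 > μ = 2.818182, the bound 31/143 is < 1 and informative.)

P[X ≥ 13] ≤ 31/143 ≈ 0.216783.


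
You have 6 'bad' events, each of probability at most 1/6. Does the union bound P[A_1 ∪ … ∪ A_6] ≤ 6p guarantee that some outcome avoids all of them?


Union bound: P[∪_{i=1}^{6} A_i] ≤ Σ_i P[A_i] ≤ 6·p = 6·(1/6) = 1.
Numerically: 1 ≈ 1.00000.
Is 1 < 1? NO.
Since the bound 1 is ≥ 1, the union bound is uninformative here; it does NOT by itself certify existence.

6·p = 1 ≈ 1.00000; existence NOT certified by the union bound.


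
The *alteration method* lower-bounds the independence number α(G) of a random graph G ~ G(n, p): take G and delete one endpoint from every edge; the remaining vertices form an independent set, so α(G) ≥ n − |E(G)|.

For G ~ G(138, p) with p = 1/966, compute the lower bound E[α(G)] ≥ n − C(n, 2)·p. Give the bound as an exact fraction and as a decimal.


E[|E(G)|] = C(138, 2)·p = 9453 · (1/966) = 137/14.
E[α(G)] ≥ n − E[|E(G)|] = 138 − 137/14 = 1795/14.
Numerically: ≈ 128.214.
(This is only a lower bound; the true E[α(G)] may be larger.)

E[α(G)] ≥ 1795/14 ≈ 128.214.


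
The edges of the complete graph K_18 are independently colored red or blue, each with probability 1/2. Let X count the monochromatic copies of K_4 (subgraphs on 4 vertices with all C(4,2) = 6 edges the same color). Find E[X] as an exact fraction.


Let X = Σ_S X_S over the C(18, 4) = 3060 subsets S of size 4, where X_S = 1 if the K_4 on S is monochromatic.
For a fixed S, the K_4 on S has C(4, 2) = 6 edges. P[all 6 edges red] = (1/2)^6, and likewise for blue, so P[monochromatic] = 2·(1/2)^6 = 2^{1 − 6} = 1/32.
Summing: E[X] = C(18, 4) · 2^{1 − 6} = 3060 · 1/32 = 765/8.
Numerically: E[X] ≈ 95.625000.

E[X] = C(18,4)·2^(1−C(4,2)) = 765/8 ≈ 95.625000.


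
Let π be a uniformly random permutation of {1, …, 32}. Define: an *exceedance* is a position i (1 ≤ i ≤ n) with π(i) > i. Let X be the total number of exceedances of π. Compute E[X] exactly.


Write X = Σ_{i=1}^{32} X_i, where X_i = 1_{π(i) > i}.
For each fixed i, π(i) is uniform over {1, …, 32} (marginal of a uniform permutation), so P[π(i) > i] = (n − i)/n. Summing: Σ_{i=1}^{32} (n − i)/n = (0 + 1 + … + 31)/32 = 32(32 − 1)/(2·32) = (32 − 1)/2.
Hence E[X] = Σ_{i=1}^{32} (32 − i)/32 = 31/2 ≈ 15.500.

E[X] = 31/2 = 15.500.


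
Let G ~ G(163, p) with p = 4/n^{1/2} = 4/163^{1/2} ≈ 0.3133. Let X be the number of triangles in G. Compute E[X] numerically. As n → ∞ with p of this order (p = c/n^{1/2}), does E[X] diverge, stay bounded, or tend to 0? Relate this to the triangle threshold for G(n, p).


Number of potential triangles: C(163, 3) = 708561.
Each occurs with probability p³ ≈ (0.3133)³ ≈ 3.075378e-02.
By linearity: E[X] = C(163, 3)·p³ ≈ 708561 · 3.075378e-02 ≈ 21790.9323.
Since α = 1/2 < 1, p = c/n^{1/2} ≫ 1/n is above the triangle threshold p ~ 1/n. Asymptotically E[X] ~ (c³/6)·n^{3(1−α)} = (4³/6)·n^{1.5} → ∞; triangles are abundant w.h.p.

E[X] ≈ 21790.9323; in regime p = Θ(1/n^{1/2}) E[X] diverges (above the triangle threshold p ~ 1/n).


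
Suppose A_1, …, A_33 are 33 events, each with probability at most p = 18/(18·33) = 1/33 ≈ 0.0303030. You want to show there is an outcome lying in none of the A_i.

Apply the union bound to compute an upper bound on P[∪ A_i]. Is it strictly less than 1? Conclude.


Union bound: P[∪_{i=1}^{33} A_i] ≤ Σ_i P[A_i] ≤ 33·p = 33·(1/33) = 1.
Numerically: 1 ≈ 1.0000000.
Is 1 < 1? NO.
Since the bound 1 is ≥ 1, the union bound is uninformative here; it does NOT by itself certify existence.

33·p = 1 ≈ 1.0000000; existence NOT certified by the union bound.


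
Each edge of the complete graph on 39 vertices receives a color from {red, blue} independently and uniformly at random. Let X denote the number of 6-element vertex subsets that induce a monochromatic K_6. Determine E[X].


Let X = Σ_S X_S over the C(39, 6) = 3262623 subsets S of size 6, where X_S = 1 if the K_6 on S is monochromatic.
For a fixed S, the K_6 on S has C(6, 2) = 15 edges. P[all 15 edges red] = (1/2)^15, and likewise for blue, so P[monochromatic] = 2·(1/2)^15 = 2^{1 − 15} = 1/16384.
Summing: E[X] = C(39, 6) · 2^{1 − 15} = 3262623 · 1/16384 = 3262623/16384.
Numerically: E[X] ≈ 199.1347.

E[X] = C(39,6)·2^(1−C(6,2)) = 3262623/16384 ≈ 199.1347.


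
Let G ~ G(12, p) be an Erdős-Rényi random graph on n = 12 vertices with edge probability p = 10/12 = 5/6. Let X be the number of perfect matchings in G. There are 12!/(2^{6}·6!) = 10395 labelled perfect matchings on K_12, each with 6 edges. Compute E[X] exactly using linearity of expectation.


K_12 has 12!/(2^{6}·6!) = 10395 labelled perfect matchings.
For each such perfect matching H, let X_H = 1 if all 6 edges of H are present in G. Then P[X_H = 1] = p^{6} = (5/6)^{6} = 15625/46656.
By linearity of expectation: E[X] = Σ_H E[X_H] = 10395 · p^{6} = 10395 · 15625/46656 = 6015625/1728.
Numerically: E[X] ≈ 3481.

E[X] = 10395 · (5/6)^{6} = 6015625/1728 ≈ 3481.


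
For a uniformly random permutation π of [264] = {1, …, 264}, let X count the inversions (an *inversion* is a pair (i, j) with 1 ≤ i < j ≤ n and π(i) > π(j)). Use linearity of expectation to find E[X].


Write X = Σ X_I over the C(264, 2) = 34716 pairs i < j, with X_I the indicator of one inversion.
There are 34716 indicators.
For each fixed pair i < j, the values π(i) and π(j) are two distinct elements of {1, …, 264} in uniformly random order; by symmetry P[π(i) > π(j)] = 1/2.
By linearity: E[X] = 34716 · (1/2) = C(264, 2) · (1/2) = 34716/2 = 17358 ≈ 17358.0000.

E[X] = 17358 = 17358.0000.


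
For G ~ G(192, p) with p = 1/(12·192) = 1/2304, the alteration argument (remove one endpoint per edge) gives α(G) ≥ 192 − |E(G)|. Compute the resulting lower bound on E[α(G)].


E[|E(G)|] = C(192, 2)·p = 18336 · (1/2304) = 191/24.
E[α(G)] ≥ n − E[|E(G)|] = 192 − 191/24 = 4417/24.
Numerically: ≈ 184.04167.
(This is only a lower bound; the true E[α(G)] may be larger.)

E[α(G)] ≥ 4417/24 ≈ 184.04167.


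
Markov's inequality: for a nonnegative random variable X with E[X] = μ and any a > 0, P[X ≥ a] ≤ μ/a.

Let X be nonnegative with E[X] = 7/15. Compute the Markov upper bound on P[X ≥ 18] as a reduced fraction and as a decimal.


μ = E[X] = 7/15, a = 18.
Markov: P[X ≥ 18] ≤ μ/a = (7/15)/18 = 7/270.
Numerically: ≈ 0.02593.
(Since a = 18 > μ = 0.46667, the bound 7/270 is < 1 and informative.)

P[X ≥ 18] ≤ 7/270 ≈ 0.02593.


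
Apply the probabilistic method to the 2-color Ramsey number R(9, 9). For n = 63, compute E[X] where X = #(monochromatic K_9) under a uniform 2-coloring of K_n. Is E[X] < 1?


E[X] = C(63, 9) · 2^{1 − 36} = 23667689815 · 2^{−35} = 23667689815/34359738368.
As a reduced fraction: E[X] = 23667689815/34359738368 ≈ 0.6888.
Is E[X] < 1? YES.
Since E[X] < 1, there exists a 2-coloring of K_{63} with no monochromatic K_9; hence R(9, 9) > 63.

E[X] = 23667689815/34359738368 ≈ 0.6888; E[X] < 1, so R(9, 9) > 63.


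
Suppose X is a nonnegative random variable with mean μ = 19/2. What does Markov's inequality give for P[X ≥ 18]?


μ = E[X] = 19/2, a = 18.
Markov: P[X ≥ 18] ≤ μ/a = (19/2)/18 = 19/36.
Numerically: ≈ 0.528.
(Since a = 18 > μ = 9.500, the bound 19/36 is < 1 and informative.)

P[X ≥ 18] ≤ 19/36 ≈ 0.528.


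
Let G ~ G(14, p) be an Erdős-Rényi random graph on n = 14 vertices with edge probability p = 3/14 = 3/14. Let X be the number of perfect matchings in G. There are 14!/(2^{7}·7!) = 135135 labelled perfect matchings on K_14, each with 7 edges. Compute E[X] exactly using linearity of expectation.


K_14 has 14!/(2^{7}·7!) = 135135 labelled perfect matchings.
For each such perfect matching H, let X_H = 1 if all 7 edges of H are present in G. Then P[X_H = 1] = p^{7} = (3/14)^{7} = 2187/105413504.
By linearity: E[X] = Σ_H E[X_H] = 135135 · p^{7} = 135135 · 2187/105413504 = 42220035/15059072.
Numerically: E[X] ≈ 2.804.

E[X] = 135135 · (3/14)^{7} = 42220035/15059072 ≈ 2.804.


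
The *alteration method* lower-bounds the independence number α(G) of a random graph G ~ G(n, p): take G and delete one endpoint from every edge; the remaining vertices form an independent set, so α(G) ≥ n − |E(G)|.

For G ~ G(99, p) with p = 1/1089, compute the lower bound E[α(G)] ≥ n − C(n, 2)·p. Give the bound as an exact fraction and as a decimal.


E[|E(G)|] = C(99, 2)·p = 4851 · (1/1089) = 49/11.
E[α(G)] ≥ n − E[|E(G)|] = 99 − 49/11 = 1040/11.
Numerically: ≈ 94.5455.
(This is only a lower bound; the true E[α(G)] may be larger.)

E[α(G)] ≥ 1040/11 ≈ 94.5455.


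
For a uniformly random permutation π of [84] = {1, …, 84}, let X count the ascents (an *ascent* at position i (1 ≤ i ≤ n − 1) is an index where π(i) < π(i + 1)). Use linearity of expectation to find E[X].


Write X = Σ X_I over i = 1, …, 83, with X_I the indicator of one ascent.
There are 83 indicators.
For each fixed i, the pair (π(i), π(i+1)) is a uniformly random ordered pair of distinct values from {1, …, 84}; by symmetry P[π(i) < π(i+1)] = 1/2.
By linearity: E[X] = 83 · (1/2) = (84 − 1) · (1/2) = 83/2 ≈ 41.50000.

E[X] = 83/2 = 41.50000.


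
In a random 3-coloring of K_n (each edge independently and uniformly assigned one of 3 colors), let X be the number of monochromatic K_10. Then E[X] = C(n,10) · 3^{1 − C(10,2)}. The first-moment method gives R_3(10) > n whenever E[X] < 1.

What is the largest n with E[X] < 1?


We need C(n, 10) · 3^{1 − 45} < 1, i.e. C(n, 10) < 3^{45 − 1} = 984770902183611232881.
Check values of n near the boundary:
  n = 568: C(568, 10) = 889446337783744949208; 889446337783744949208 < 984770902183611232881? YES
  n = 569: C(569, 10) = 905357721286137524328; 905357721286137524328 < 984770902183611232881? YES
  n = 570: C(570, 10) = 921524823451961408691; 921524823451961408691 < 984770902183611232881? YES
  n = 571: C(571, 10) = 937951290893172842001; 937951290893172842001 < 984770902183611232881? YES
  n = 572: C(572, 10) = 954640815642161682606; 954640815642161682606 < 984770902183611232881? YES
  n = 573: C(573, 10) = 971597135635805762226; 971597135635805762226 < 984770902183611232881? YES
  n = 574: C(574, 10) = 988824035203816502691; 988824035203816502691 < 984770902183611232881? NO
  n = 575: C(575, 10) = 1006325345561406175305; 1006325345561406175305 < 984770902183611232881? NO
The largest n with C(n, 10) < 984770902183611232881 is n = 573 (where E[X] = 35985079097622435638/36472996377170786403 ≈ 0.986623). Hence R_3(10) > 573, i.e. R_3(10) ≥ 574.

Largest n = 573; hence R_3(10) > 573.


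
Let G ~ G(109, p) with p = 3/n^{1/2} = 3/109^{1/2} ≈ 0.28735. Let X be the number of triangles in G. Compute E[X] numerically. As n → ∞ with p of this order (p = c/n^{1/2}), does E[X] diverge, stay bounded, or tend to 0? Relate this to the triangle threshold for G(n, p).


Number of potential triangles: C(109, 3) = 209934.
Each occurs with probability p³ ≈ (0.28735)³ ≈ 2.3725972e-02.
By linearity: E[X] = C(109, 3)·p³ ≈ 209934 · 2.3725972e-02 ≈ 4980.88825.
Since α = 1/2 < 1, p = c/n^{1/2} ≫ 1/n is above the triangle threshold p ~ 1/n. Asymptotically E[X] ~ (c³/6)·n^{3(1−α)} = (3³/6)·n^{1.5} → ∞; triangles are abundant w.h.p.

E[X] ≈ 4980.88825; in regime p = Θ(1/n^{1/2}) E[X] diverges (above the triangle threshold p ~ 1/n).


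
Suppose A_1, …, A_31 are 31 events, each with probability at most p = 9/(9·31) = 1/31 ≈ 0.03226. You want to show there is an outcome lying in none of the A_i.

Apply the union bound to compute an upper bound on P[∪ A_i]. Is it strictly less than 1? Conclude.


Union bound: P[∪_{i=1}^{31} A_i] ≤ Σ_i P[A_i] ≤ 31·p = 31·(1/31) = 1.
Numerically: 1 ≈ 1.00000.
Is 1 < 1? NO.
Since the bound 1 is ≥ 1, the union bound is uninformative here; it does NOT by itself certify existence.

31·p = 1 ≈ 1.00000; existence NOT certified by the union bound.


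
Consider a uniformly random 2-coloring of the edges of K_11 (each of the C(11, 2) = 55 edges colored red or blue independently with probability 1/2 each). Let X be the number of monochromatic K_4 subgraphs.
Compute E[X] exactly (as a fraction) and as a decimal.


Let X = Σ_S X_S over the C(11, 4) = 330 subsets S of size 4, where X_S = 1 if the K_4 on S is monochromatic.
For a fixed S, the K_4 on S has C(4, 2) = 6 edges. P[all 6 edges red] = (1/2)^6, and likewise for blue, so P[monochromatic] = 2·(1/2)^6 = 2^{1 − 6} = 1/32.
By linearity of expectation: E[X] = C(11, 4) · 2^{1 − 6} = 330 · 1/32 = 165/16.
Numerically: E[X] ≈ 10.312500.

E[X] = C(11,4)·2^(1−C(4,2)) = 165/16 ≈ 10.312500.


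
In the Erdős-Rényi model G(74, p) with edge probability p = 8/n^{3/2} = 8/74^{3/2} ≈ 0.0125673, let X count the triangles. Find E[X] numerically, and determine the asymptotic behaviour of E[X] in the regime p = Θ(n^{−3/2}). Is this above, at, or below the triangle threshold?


Number of potential triangles: C(74, 3) = 64824.
Each occurs with probability p³ ≈ (0.0125673)³ ≈ 1.98484785e-06.
By linearity: E[X] = C(74, 3)·p³ ≈ 64824 · 1.98484785e-06 ≈ 0.128666.
Since α = 3/2 > 1, p = c/n^{3/2} = o(1/n) is below the triangle threshold p ~ 1/n. Asymptotically E[X] ~ (c³/6)·n^{3(1−α)} = (8³/6)·n^{-1.5} → 0, so by Markov's inequality G has no triangles w.h.p.

E[X] ≈ 0.128666; in regime p = Θ(1/n^{3/2}) E[X] tends to 0 (below the triangle threshold p ~ 1/n).


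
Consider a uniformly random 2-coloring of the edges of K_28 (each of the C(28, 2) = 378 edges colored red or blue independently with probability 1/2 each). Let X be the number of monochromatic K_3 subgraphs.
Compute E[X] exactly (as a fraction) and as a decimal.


Let X = Σ_S X_S over the C(28, 3) = 3276 subsets S of size 3, where X_S = 1 if the K_3 on S is monochromatic.
For a fixed S, the K_3 on S has C(3, 2) = 3 edges. P[all 3 edges red] = (1/2)^3, and likewise for blue, so P[monochromatic] = 2·(1/2)^3 = 2^{1 − 3} = 1/4.
By linearity of expectation: E[X] = C(28, 3) · 2^{1 − 3} = 3276 · 1/4 = 819.
Numerically: E[X] ≈ 819.000000.

E[X] = C(28,3)·2^(1−C(3,2)) = 819 ≈ 819.000000.


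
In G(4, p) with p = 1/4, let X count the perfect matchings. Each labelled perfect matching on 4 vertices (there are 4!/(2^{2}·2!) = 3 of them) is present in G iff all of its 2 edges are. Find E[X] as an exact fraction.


K_4 has 4!/(2^{2}·2!) = 3 labelled perfect matchings.
For each such perfect matching H, let X_H = 1 if all 2 edges of H are present in G. Then P[X_H = 1] = p^{2} = (1/4)^{2} = 1/16.
Summing the indicators: E[X] = Σ_H E[X_H] = 3 · p^{2} = 3 · 1/16 = 3/16.
Numerically: E[X] ≈ 0.1875.

E[X] = 3 · (1/4)^{2} = 3/16 ≈ 0.1875.


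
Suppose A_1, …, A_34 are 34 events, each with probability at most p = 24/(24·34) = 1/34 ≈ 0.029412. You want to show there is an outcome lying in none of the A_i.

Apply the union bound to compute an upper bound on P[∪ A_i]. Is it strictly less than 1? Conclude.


Union bound: P[∪_{i=1}^{34} A_i] ≤ Σ_i P[A_i] ≤ 34·p = 34·(1/34) = 1.
Numerically: 1 ≈ 1.000000.
Is 1 < 1? NO.
Since the bound 1 is ≥ 1, the union bound is uninformative here; it does NOT by itself certify existence.

34·p = 1 ≈ 1.000000; existence NOT certified by the union bound.


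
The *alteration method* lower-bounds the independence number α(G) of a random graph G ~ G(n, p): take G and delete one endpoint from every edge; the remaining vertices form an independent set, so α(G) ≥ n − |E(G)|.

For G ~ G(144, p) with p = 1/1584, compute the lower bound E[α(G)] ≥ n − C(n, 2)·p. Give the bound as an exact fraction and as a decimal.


E[|E(G)|] = C(144, 2)·p = 10296 · (1/1584) = 13/2.
E[α(G)] ≥ n − E[|E(G)|] = 144 − 13/2 = 275/2.
Numerically: ≈ 137.500.
(This is only a lower bound; the true E[α(G)] may be larger.)

E[α(G)] ≥ 275/2 ≈ 137.500.


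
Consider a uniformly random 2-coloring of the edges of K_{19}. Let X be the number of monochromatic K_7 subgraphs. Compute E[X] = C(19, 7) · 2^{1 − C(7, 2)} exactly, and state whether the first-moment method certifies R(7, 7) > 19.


E[X] = C(19, 7) · 2^{1 − 21} = 50388 · 2^{−20} = 50388/1048576.
As a reduced fraction: E[X] = 12597/262144 ≈ 0.048.
Is E[X] < 1? YES.
Since E[X] < 1, there exists a 2-coloring of K_{19} with no monochromatic K_7; hence R(7, 7) > 19.

E[X] = 12597/262144 ≈ 0.048; E[X] < 1, so R(7, 7) > 19.


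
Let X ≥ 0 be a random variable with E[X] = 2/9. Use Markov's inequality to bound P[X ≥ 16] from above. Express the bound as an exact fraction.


μ = E[X] = 2/9, a = 16.
Markov: P[X ≥ 16] ≤ μ/a = (2/9)/16 = 1/72.
Numerically: ≈ 0.01389.
(Since a = 16 > μ = 0.22222, the bound 1/72 is < 1 and informative.)

P[X ≥ 16] ≤ 1/72 ≈ 0.01389.


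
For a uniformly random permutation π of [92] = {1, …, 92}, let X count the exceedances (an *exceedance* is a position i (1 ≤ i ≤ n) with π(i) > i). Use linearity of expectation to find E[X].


Write X = Σ_{i=1}^{92} X_i, where X_i = 1_{π(i) > i}.
For each fixed i, π(i) is uniform over {1, …, 92} (marginal of a uniform permutation), so P[π(i) > i] = (n − i)/n. Summing: Σ_{i=1}^{92} (n − i)/n = (0 + 1 + … + 91)/92 = 92(92 − 1)/(2·92) = (92 − 1)/2.
Hence E[X] = Σ_{i=1}^{92} (92 − i)/92 = 91/2 ≈ 45.500000.

E[X] = 91/2 = 45.500000.


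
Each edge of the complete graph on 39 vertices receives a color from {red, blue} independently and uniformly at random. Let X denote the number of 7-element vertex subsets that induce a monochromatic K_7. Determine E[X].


Let X = Σ_S X_S over the C(39, 7) = 15380937 subsets S of size 7, where X_S = 1 if the K_7 on S is monochromatic.
For a fixed S, the K_7 on S has C(7, 2) = 21 edges. P[all 21 edges red] = (1/2)^21, and likewise for blue, so P[monochromatic] = 2·(1/2)^21 = 2^{1 − 21} = 1/1048576.
By linearity of expectation: E[X] = C(39, 7) · 2^{1 − 21} = 15380937 · 1/1048576 = 15380937/1048576.
Numerically: E[X] ≈ 14.66840.

E[X] = C(39,7)·2^(1−C(7,2)) = 15380937/1048576 ≈ 14.66840.


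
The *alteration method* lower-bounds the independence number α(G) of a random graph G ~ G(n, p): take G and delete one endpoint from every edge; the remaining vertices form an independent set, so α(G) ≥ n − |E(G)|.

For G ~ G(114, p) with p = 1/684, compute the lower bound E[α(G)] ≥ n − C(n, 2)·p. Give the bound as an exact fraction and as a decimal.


E[|E(G)|] = C(114, 2)·p = 6441 · (1/684) = 113/12.
E[α(G)] ≥ n − E[|E(G)|] = 114 − 113/12 = 1255/12.
Numerically: ≈ 104.583333.
(This is only a lower bound; the true E[α(G)] may be larger.)

E[α(G)] ≥ 1255/12 ≈ 104.583333.


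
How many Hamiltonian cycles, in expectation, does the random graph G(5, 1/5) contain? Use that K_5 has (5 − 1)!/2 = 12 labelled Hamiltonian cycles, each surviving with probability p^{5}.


K_5 has (5 − 1)!/2 = 12 labelled Hamiltonian cycles.
For each such Hamiltonian cycle H, let X_H = 1 if all 5 edges of H are present in G. Then P[X_H = 1] = p^{5} = (1/5)^{5} = 1/3125.
Summing the indicators: E[X] = Σ_H E[X_H] = 12 · p^{5} = 12 · 1/3125 = 12/3125.
Numerically: E[X] ≈ 0.00384.

E[X] = 12 · (1/5)^{5} = 12/3125 ≈ 0.00384.


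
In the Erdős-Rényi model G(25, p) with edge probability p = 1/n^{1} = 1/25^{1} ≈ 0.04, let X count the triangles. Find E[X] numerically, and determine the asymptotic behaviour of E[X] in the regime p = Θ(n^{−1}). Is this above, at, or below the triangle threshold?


Number of potential triangles: C(25, 3) = 2300.
Each occurs with probability p³ ≈ (0.04)³ ≈ 6.4000000e-05.
By linearity: E[X] = C(25, 3)·p³ ≈ 2300 · 6.4000000e-05 ≈ 0.14720.
Here α = 1, so p = 1/n is exactly at the triangle threshold p ~ 1/n. Asymptotically E[X] → c³/6 = 1³/6 = 1/6 ≈ 0.16667, a bounded constant. In this regime the triangle count is asymptotically Poisson(c³/6).

E[X] ≈ 0.14720; in regime p = Θ(1/n^{1}) E[X] stays bounded (at the triangle threshold p ~ 1/n).


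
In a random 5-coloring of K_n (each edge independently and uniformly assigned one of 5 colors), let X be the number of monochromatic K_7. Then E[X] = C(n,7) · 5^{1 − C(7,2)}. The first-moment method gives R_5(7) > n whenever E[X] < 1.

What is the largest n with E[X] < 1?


We need C(n, 7) · 5^{1 − 21} < 1, i.e. C(n, 7) < 5^{21 − 1} = 95367431640625.
Check values of n near the boundary:
  n = 335: C(335, 7) = 88202498238195; 88202498238195 < 95367431640625? YES
  n = 336: C(336, 7) = 90079147136880; 90079147136880 < 95367431640625? YES
  n = 337: C(337, 7) = 91989916924632; 91989916924632 < 95367431640625? YES
  n = 338: C(338, 7) = 93935323022736; 93935323022736 < 95367431640625? YES
  n = 339: C(339, 7) = 95915887062372; 95915887062372 < 95367431640625? NO
  n = 340: C(340, 7) = 97932136940560; 97932136940560 < 95367431640625? NO
  n = 341: C(341, 7) = 99984606876440; 99984606876440 < 95367431640625? NO
The largest n with C(n, 7) < 95367431640625 is n = 338 (where E[X] = 93935323022736/95367431640625 ≈ 0.98498). Hence R_5(7) > 338, i.e. R_5(7) ≥ 339.

Largest n = 338; hence R_5(7) > 338.
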